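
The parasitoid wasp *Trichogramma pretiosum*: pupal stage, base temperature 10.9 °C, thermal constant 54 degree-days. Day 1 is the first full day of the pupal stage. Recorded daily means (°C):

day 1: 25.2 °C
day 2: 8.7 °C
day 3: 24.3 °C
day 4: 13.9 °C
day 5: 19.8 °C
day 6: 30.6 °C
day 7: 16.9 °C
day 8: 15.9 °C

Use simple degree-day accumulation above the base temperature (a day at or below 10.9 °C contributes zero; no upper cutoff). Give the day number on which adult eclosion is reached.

day 6

Daily DD above 10.9 °C: 14.3, 0.0, 13.4, 3.0, 8.9, 19.7, 6.0, 5.0.
Cumulative: 14.3, 14.3, 27.7, 30.7, 39.6, 59.3, 65.3, 70.3.
The total first reaches 54 DD on day 6.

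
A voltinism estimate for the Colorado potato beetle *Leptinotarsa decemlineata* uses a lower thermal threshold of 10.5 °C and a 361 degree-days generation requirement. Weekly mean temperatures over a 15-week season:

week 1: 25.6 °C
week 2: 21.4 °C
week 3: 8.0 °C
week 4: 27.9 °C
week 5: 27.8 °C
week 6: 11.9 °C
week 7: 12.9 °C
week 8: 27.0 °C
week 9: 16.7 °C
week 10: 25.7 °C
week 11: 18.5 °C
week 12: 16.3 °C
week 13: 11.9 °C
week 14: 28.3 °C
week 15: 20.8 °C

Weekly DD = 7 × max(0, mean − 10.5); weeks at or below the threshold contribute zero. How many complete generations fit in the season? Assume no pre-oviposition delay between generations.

2 generations

Weekly DD (7 × max(0, T̄ − 10.5)): 105.7, 76.3, 0.0, 121.8, 121.1, 9.8, 16.8, 115.5, 43.4, 106.4, 56.0, 40.6, 9.8, 124.6, 72.1.
Season total = 1019.9 DD.
Complete generations = ⌊1019.9 / 361⌋ = 2.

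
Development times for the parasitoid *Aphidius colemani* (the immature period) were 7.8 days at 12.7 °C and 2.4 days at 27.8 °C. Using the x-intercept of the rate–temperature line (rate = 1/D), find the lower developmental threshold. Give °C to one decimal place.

6.0 °C

Under the model K = D·(T − T_b), so D₁·(T₁ − T_b) = D₂·(T₂ − T_b).
7.8·(12.7 − T_b) = 2.4·(27.8 − T_b)
T_b = (7.8·12.7 − 2.4·27.8) / (7.8 − 2.4) = 32.34 / 5.4 = 5.989 °C ≈ 6.0 °C.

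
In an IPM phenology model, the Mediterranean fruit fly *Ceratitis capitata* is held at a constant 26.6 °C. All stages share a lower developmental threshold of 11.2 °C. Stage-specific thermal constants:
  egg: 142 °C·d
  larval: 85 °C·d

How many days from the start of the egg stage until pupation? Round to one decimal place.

14.7 days

Daily accumulation at 26.6 °C = 26.6 − 11.2 = 15.4 DD/day.
Total K = 142 + 85 = 227 DD.
Total duration = 227 / 15.4 = 14.740 ≈ 14.7 days.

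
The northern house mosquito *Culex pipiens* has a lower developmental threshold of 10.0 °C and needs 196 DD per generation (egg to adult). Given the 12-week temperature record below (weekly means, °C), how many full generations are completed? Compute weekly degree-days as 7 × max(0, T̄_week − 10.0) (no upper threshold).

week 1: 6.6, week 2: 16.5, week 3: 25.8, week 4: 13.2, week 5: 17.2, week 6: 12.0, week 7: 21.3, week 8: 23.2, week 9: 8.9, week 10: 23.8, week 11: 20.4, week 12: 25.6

Weekly DD (7 × max(0, T̄ − 10.0)): 0.0, 45.5, 110.6, 22.4, 50.4, 14.0, 79.1, 92.4, 0.0, 96.6, 72.8, 109.2.
Season total = 693.0 DD.
Complete generations = ⌊693.0 / 196⌋ = 3.

3 generations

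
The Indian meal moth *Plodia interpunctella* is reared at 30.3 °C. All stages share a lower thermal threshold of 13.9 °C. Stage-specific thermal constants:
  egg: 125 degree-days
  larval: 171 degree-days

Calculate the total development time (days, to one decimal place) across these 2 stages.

18.0 days

Daily accumulation at 30.3 °C = 30.3 − 13.9 = 16.4 DD/day.
Total K = 125 + 171 = 296 DD.
Total duration = 296 / 16.4 = 18.049 ≈ 18.0 days.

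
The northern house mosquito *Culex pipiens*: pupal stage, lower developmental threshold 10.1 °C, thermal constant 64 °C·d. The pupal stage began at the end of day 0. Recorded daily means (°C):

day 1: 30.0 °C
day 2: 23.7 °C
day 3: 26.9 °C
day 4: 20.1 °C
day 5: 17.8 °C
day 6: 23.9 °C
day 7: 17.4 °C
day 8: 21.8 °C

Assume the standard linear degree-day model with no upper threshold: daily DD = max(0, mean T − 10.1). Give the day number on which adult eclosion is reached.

day 5

Daily DD above 10.1 °C: 19.9, 13.6, 16.8, 10.0, 7.7, 13.8, 7.3, 11.7.
Cumulative: 19.9, 33.5, 50.3, 60.3, 68.0, 81.8, 89.1, 100.8.
The total first reaches 64 DD on day 5.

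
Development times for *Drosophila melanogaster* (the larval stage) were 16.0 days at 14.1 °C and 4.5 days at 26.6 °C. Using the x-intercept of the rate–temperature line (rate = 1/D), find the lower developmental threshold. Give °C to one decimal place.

Under the model K = D·(T − T_b), so D₁·(T₁ − T_b) = D₂·(T₂ − T_b).
16.0·(14.1 − T_b) = 4.5·(26.6 − T_b)
T_b = (16.0·14.1 − 4.5·26.6) / (16.0 − 4.5) = 105.90 / 11.5 = 9.209 °C ≈ 9.2 °C.

9.2 °C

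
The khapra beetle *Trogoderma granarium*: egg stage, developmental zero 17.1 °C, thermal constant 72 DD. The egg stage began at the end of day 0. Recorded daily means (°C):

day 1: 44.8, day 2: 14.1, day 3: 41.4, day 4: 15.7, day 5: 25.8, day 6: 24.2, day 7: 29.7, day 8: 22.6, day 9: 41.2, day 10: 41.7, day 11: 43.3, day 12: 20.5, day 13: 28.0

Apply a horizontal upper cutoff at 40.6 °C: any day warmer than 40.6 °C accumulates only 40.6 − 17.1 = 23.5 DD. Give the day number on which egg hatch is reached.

day 7

Daily DD above 17.1 °C (capped at 23.5): 23.5, 0.0, 23.5, 0.0, 8.7, 7.1, 12.6, 5.5, 23.5, 23.5, 23.5, 3.4, 10.9.
Cumulative: 23.5, 23.5, 47.0, 47.0, 55.7, 62.8, 75.4, 80.9, 104.4, 127.9, 151.4, 154.8, 165.7.
The total first reaches 72 DD on day 7.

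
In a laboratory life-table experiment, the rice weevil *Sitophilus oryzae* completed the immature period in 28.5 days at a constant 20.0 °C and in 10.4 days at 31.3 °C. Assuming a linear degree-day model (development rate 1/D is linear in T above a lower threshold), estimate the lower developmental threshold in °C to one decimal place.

Under the model K = D·(T − T_b), so D₁·(T₁ − T_b) = D₂·(T₂ − T_b).
28.5·(20.0 − T_b) = 10.4·(31.3 − T_b)
T_b = (28.5·20.0 − 10.4·31.3) / (28.5 − 10.4) = 244.48 / 18.1 = 13.507 °C ≈ 13.5 °C.

13.5 °C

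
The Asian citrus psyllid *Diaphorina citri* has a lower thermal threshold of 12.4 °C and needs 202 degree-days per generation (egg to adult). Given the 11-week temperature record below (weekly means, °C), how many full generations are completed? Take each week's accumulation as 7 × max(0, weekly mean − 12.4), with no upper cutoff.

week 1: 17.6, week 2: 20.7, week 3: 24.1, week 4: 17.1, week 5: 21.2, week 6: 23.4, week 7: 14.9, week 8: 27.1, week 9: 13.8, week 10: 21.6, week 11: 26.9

Weekly DD (7 × max(0, T̄ − 12.4)): 36.4, 58.1, 81.9, 32.9, 61.6, 77.0, 17.5, 102.9, 9.8, 64.4, 101.5.
Season total = 644.0 DD.
Complete generations = ⌊644.0 / 202⌋ = 3.

3 generations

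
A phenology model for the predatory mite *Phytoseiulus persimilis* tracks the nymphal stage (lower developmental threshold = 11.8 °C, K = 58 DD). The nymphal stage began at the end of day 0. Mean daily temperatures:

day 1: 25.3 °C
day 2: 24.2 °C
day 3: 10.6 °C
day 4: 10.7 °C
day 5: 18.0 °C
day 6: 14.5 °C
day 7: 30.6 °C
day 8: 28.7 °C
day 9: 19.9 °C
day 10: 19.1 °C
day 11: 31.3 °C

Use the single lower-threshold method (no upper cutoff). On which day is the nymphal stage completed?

Daily DD above 11.8 °C: 13.5, 12.4, 0.0, 0.0, 6.2, 2.7, 18.8, 16.9, 8.1, 7.3, 19.5.
Cumulative: 13.5, 25.9, 25.9, 25.9, 32.1, 34.8, 53.6, 70.5, 78.6, 85.9, 105.4.
The total first reaches 58 DD on day 8.

day 8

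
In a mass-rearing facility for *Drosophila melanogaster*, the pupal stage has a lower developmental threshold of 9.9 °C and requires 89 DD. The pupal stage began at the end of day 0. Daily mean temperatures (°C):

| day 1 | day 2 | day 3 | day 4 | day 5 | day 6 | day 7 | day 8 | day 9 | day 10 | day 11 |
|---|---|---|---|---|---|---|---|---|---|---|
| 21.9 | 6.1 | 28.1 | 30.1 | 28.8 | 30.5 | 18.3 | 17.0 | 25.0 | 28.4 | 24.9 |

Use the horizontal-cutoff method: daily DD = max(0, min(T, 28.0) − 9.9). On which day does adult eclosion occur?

Daily DD above 9.9 °C (capped at 18.1): 12.0, 0.0, 18.1, 18.1, 18.1, 18.1, 8.4, 7.1, 15.1, 18.1, 15.0.
Cumulative: 12.0, 12.0, 30.1, 48.2, 66.3, 84.4, 92.8, 99.9, 115.0, 133.1, 148.1.
The total first reaches 89 DD on day 7.

day 7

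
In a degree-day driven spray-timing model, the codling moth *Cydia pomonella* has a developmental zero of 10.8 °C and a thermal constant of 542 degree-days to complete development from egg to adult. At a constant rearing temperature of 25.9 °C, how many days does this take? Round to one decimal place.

35.9 days

Daily accumulation = 25.9 − 10.8 = 15.1 DD/day.
Duration = 542 / 15.1 = 35.894 ≈ 35.9 days.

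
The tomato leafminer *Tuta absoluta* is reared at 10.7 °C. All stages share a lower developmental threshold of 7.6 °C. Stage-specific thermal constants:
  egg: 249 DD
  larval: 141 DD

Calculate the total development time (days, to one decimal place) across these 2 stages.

125.8 days

Daily accumulation at 10.7 °C = 10.7 − 7.6 = 3.1 DD/day.
Total K = 249 + 141 = 390 DD.
Total duration = 390 / 3.1 = 125.806 ≈ 125.8 days.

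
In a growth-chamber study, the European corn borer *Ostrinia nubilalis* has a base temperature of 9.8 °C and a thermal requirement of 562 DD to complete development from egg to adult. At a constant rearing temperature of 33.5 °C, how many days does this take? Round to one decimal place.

Daily accumulation = 33.5 − 9.8 = 23.7 DD/day.
Duration = 562 / 23.7 = 23.713 ≈ 23.7 days.

23.7 days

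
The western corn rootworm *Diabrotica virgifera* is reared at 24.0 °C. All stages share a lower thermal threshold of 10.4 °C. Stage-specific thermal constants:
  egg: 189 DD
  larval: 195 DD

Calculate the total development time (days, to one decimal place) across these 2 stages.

Daily accumulation at 24.0 °C = 24.0 − 10.4 = 13.6 DD/day.
Total K = 189 + 195 = 384 DD.
Total duration = 384 / 13.6 = 28.235 ≈ 28.2 days.

28.2 days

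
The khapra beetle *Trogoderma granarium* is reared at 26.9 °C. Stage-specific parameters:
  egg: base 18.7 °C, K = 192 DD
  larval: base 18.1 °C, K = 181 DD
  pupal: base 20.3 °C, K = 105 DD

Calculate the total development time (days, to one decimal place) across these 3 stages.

59.9 days

egg: 192 / (26.9 − 18.7) = 192 / 8.2 = 23.415 d.
larval: 181 / (26.9 − 18.1) = 181 / 8.8 = 20.568 d.
pupal: 105 / (26.9 − 20.3) = 105 / 6.6 = 15.909 d.
Sum = 59.892 ≈ 59.9 days.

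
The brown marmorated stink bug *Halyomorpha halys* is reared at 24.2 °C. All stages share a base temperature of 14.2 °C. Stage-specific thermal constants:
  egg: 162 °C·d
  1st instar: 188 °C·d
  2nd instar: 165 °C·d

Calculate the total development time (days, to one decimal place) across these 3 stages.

51.5 days

Daily accumulation at 24.2 °C = 24.2 − 14.2 = 10.0 DD/day.
Total K = 162 + 188 + 165 = 515 DD.
Total duration = 515 / 10.0 = 51.500 ≈ 51.5 days.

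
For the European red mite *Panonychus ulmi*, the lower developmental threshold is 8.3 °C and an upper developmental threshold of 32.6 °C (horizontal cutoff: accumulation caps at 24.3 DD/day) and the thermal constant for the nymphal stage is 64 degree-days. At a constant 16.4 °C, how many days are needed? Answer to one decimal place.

7.9 days

Daily accumulation = 16.4 − 8.3 = 8.1 DD/day.
Duration = 64 / 8.1 = 7.901 ≈ 7.9 days.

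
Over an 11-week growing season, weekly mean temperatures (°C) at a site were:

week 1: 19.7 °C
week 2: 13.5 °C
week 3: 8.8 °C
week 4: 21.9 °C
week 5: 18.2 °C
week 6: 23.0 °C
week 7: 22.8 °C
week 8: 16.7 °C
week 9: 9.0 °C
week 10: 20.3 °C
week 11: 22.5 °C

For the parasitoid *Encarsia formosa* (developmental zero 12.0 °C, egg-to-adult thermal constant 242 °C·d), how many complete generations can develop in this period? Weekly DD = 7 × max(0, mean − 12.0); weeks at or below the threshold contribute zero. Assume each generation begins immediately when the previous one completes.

2 generations

Weekly DD (7 × max(0, T̄ − 12.0)): 53.9, 10.5, 0.0, 69.3, 43.4, 77.0, 75.6, 32.9, 0.0, 58.1, 73.5.
Season total = 494.2 DD.
Complete generations = ⌊494.2 / 242⌋ = 2.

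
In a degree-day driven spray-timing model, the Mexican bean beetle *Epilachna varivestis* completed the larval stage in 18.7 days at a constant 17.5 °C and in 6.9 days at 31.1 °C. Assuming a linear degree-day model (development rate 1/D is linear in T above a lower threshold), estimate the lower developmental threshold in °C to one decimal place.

9.5 °C

Equal thermal constants: D₁(T₁ − T_b) = D₂(T₂ − T_b).
18.7·(17.5 − T_b) = 6.9·(31.1 − T_b)
T_b = (18.7·17.5 − 6.9·31.1) / (18.7 − 6.9) = 112.66 / 11.8 = 9.547 °C ≈ 9.5 °C.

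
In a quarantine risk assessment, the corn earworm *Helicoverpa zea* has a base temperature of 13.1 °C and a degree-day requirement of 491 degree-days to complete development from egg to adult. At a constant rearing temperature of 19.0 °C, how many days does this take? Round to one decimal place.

Daily accumulation = 19.0 − 13.1 = 5.9 DD/day.
Duration = 491 / 5.9 = 83.220 ≈ 83.2 days.

83.2 days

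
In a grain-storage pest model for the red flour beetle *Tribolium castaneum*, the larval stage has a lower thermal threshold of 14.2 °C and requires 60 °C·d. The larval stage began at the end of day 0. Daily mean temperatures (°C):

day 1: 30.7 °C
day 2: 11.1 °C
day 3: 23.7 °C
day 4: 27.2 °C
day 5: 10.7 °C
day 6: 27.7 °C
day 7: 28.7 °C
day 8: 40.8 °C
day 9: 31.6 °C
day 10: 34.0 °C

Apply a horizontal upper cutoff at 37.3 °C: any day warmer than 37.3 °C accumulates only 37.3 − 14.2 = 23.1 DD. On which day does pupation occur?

day 7

Daily DD above 14.2 °C (capped at 23.1): 16.5, 0.0, 9.5, 13.0, 0.0, 13.5, 14.5, 23.1, 17.4, 19.8.
Cumulative: 16.5, 16.5, 26.0, 39.0, 39.0, 52.5, 67.0, 90.1, 107.5, 127.3.
The total first reaches 60 DD on day 7.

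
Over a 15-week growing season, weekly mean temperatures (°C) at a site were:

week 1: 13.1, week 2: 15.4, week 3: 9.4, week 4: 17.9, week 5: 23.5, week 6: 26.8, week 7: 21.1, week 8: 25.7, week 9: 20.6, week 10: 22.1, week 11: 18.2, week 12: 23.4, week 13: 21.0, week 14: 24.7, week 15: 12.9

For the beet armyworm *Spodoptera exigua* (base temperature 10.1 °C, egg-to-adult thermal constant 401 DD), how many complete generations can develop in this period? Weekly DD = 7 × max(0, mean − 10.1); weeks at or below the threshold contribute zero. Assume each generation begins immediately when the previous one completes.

Weekly DD (7 × max(0, T̄ − 10.1)): 21.0, 37.1, 0.0, 54.6, 93.8, 116.9, 77.0, 109.2, 73.5, 84.0, 56.7, 93.1, 76.3, 102.2, 19.6.
Season total = 1015.0 DD.
Complete generations = ⌊1015.0 / 401⌋ = 2.

2 generations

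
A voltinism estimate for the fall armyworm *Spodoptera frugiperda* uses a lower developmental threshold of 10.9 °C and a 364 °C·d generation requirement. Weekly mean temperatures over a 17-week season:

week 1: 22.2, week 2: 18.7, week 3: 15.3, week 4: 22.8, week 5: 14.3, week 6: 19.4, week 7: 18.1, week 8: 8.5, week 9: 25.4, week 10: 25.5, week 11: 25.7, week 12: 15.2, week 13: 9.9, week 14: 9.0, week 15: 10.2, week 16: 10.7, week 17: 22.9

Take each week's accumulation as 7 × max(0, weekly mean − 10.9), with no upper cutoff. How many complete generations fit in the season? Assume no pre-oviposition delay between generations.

Weekly DD (7 × max(0, T̄ − 10.9)): 79.1, 54.6, 30.8, 83.3, 23.8, 59.5, 50.4, 0.0, 101.5, 102.2, 103.6, 30.1, 0.0, 0.0, 0.0, 0.0, 84.0.
Season total = 802.9 DD.
Complete generations = ⌊802.9 / 364⌋ = 2.

2 generations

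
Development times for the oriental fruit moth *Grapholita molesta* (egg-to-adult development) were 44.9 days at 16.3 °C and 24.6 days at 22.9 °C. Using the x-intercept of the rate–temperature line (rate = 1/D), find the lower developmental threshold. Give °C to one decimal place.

8.3 °C

Equal thermal constants: D₁(T₁ − T_b) = D₂(T₂ − T_b).
44.9·(16.3 − T_b) = 24.6·(22.9 − T_b)
T_b = (44.9·16.3 − 24.6·22.9) / (44.9 − 24.6) = 168.53 / 20.3 = 8.302 °C ≈ 8.3 °C.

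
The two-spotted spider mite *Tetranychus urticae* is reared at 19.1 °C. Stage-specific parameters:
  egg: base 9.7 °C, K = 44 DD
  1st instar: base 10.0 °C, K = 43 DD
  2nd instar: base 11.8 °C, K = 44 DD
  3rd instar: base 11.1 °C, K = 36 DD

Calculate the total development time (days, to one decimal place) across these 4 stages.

19.9 days

egg: 44 / (19.1 − 9.7) = 44 / 9.4 = 4.681 d.
1st instar: 43 / (19.1 − 10.0) = 43 / 9.1 = 4.725 d.
2nd instar: 44 / (19.1 − 11.8) = 44 / 7.3 = 6.027 d.
3rd instar: 36 / (19.1 − 11.1) = 36 / 8.0 = 4.500 d.
Sum = 19.934 ≈ 19.9 days.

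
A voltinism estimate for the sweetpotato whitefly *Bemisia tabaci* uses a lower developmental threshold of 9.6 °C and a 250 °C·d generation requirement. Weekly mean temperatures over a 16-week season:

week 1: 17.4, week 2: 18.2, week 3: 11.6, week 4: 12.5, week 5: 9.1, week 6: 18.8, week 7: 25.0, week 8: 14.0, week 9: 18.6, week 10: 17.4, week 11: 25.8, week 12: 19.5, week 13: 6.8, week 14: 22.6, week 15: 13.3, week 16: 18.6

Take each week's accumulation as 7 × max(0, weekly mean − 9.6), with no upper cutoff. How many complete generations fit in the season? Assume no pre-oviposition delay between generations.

3 generations

Weekly DD (7 × max(0, T̄ − 9.6)): 54.6, 60.2, 14.0, 20.3, 0.0, 64.4, 107.8, 30.8, 63.0, 54.6, 113.4, 69.3, 0.0, 91.0, 25.9, 63.0.
Season total = 832.3 DD.
Complete generations = ⌊832.3 / 250⌋ = 3.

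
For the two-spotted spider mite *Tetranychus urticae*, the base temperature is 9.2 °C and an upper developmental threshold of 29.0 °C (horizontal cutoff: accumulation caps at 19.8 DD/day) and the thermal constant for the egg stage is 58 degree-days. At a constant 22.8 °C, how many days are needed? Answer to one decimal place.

Daily accumulation = 22.8 − 9.2 = 13.6 DD/day.
Duration = 58 / 13.6 = 4.265 ≈ 4.3 days.

4.3 days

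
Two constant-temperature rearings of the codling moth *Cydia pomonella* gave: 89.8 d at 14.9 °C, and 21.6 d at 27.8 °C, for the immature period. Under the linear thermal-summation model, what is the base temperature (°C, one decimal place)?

Linear rate model ⇒ the product D·(T − T_b) is constant across temperatures.
89.8·(14.9 − T_b) = 21.6·(27.8 − T_b)
T_b = (89.8·14.9 − 21.6·27.8) / (89.8 − 21.6) = 737.54 / 68.2 = 10.814 °C ≈ 10.8 °C.

10.8 °C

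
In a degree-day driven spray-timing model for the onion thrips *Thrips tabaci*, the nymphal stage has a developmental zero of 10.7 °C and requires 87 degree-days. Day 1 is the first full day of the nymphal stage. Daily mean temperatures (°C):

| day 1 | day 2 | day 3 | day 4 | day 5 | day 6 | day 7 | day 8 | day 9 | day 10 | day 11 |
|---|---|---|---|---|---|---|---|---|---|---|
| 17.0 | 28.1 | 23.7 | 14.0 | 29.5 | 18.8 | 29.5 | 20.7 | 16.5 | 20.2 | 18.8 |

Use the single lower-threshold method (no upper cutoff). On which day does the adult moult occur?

day 8

Daily DD above 10.7 °C: 6.3, 17.4, 13.0, 3.3, 18.8, 8.1, 18.8, 10.0, 5.8, 9.5, 8.1.
Cumulative: 6.3, 23.7, 36.7, 40.0, 58.8, 66.9, 85.7, 95.7, 101.5, 111.0, 119.1.
The total first reaches 87 DD on day 8.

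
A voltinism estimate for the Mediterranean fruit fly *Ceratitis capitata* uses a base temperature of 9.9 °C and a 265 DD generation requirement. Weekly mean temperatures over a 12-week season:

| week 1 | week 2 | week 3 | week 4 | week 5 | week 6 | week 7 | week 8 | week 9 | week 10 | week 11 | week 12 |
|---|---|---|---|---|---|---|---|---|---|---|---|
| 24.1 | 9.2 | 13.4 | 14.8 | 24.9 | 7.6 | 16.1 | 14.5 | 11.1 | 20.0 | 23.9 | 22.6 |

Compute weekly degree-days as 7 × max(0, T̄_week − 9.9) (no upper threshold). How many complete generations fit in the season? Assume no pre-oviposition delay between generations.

Weekly DD (7 × max(0, T̄ − 9.9)): 99.4, 0.0, 24.5, 34.3, 105.0, 0.0, 43.4, 32.2, 8.4, 70.7, 98.0, 88.9.
Season total = 604.8 DD.
Complete generations = ⌊604.8 / 265⌋ = 2.

2 generations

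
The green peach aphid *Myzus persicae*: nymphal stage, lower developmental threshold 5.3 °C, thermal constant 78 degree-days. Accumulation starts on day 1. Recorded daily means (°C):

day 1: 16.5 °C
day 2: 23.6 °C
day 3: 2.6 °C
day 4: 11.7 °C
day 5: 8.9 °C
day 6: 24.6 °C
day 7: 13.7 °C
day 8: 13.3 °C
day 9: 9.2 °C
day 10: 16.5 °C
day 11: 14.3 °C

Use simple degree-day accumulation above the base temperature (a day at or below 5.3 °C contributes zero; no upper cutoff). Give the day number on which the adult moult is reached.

Daily DD above 5.3 °C: 11.2, 18.3, 0.0, 6.4, 3.6, 19.3, 8.4, 8.0, 3.9, 11.2, 9.0.
Cumulative: 11.2, 29.5, 29.5, 35.9, 39.5, 58.8, 67.2, 75.2, 79.1, 90.3, 99.3.
The total first reaches 78 DD on day 9.

day 9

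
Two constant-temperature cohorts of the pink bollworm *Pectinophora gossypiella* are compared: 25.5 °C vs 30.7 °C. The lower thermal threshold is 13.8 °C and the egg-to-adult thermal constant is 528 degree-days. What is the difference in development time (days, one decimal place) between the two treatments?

13.9 days

At 25.5 °C: 528 / (25.5 − 13.8) = 528 / 11.7 = 45.128 d.
At 30.7 °C: 528 / (30.7 − 13.8) = 528 / 16.9 = 31.243 d.
Difference = |45.128 − 31.243| = 13.886 ≈ 13.9 days.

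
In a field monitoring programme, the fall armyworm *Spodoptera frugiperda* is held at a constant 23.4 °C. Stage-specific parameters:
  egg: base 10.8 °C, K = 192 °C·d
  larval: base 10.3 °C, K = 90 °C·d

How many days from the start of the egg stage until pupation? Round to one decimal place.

egg: 192 / (23.4 − 10.8) = 192 / 12.6 = 15.238 d.
larval: 90 / (23.4 − 10.3) = 90 / 13.1 = 6.870 d.
Sum = 22.108 ≈ 22.1 days.

22.1 days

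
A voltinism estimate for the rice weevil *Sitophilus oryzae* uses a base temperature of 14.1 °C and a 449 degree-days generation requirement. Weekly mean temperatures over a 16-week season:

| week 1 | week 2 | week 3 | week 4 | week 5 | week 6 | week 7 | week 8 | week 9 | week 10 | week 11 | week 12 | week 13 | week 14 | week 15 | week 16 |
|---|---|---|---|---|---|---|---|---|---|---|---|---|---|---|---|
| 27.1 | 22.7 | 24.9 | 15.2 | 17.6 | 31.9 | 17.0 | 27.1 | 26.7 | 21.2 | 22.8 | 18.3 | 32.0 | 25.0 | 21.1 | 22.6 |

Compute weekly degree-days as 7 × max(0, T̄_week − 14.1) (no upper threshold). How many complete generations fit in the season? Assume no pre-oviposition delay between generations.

Weekly DD (7 × max(0, T̄ − 14.1)): 91.0, 60.2, 75.6, 7.7, 24.5, 124.6, 20.3, 91.0, 88.2, 49.7, 60.9, 29.4, 125.3, 76.3, 49.0, 59.5.
Season total = 1033.2 DD.
Complete generations = ⌊1033.2 / 449⌋ = 2.

2 generations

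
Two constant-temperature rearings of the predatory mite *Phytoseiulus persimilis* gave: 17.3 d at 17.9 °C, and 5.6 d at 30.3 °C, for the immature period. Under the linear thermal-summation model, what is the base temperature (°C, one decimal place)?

Equal thermal constants: D₁(T₁ − T_b) = D₂(T₂ − T_b).
17.3·(17.9 − T_b) = 5.6·(30.3 − T_b)
T_b = (17.3·17.9 − 5.6·30.3) / (17.3 − 5.6) = 139.99 / 11.7 = 11.965 °C ≈ 12.0 °C.

12.0 °C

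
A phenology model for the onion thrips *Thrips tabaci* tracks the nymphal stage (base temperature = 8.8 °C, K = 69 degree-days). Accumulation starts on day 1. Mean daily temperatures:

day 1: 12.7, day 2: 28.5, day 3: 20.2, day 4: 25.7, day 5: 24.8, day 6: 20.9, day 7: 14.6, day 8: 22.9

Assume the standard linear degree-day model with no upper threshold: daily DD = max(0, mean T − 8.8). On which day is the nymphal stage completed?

day 6

Daily DD above 8.8 °C: 3.9, 19.7, 11.4, 16.9, 16.0, 12.1, 5.8, 14.1.
Cumulative: 3.9, 23.6, 35.0, 51.9, 67.9, 80.0, 85.8, 99.9.
The total first reaches 69 DD on day 6.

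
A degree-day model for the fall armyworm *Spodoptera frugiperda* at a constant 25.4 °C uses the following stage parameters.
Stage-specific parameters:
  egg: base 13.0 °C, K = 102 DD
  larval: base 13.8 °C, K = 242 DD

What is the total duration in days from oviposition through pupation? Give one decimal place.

egg: 102 / (25.4 − 13.0) = 102 / 12.4 = 8.226 d.
larval: 242 / (25.4 − 13.8) = 242 / 11.6 = 20.862 d.
Sum = 29.088 ≈ 29.1 days.

29.1 days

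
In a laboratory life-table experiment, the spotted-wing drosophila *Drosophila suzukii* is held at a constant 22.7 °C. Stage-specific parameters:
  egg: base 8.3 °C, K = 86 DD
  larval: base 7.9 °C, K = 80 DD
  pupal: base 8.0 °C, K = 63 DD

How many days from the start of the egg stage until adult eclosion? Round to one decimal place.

15.7 days

egg: 86 / (22.7 − 8.3) = 86 / 14.4 = 5.972 d.
larval: 80 / (22.7 − 7.9) = 80 / 14.8 = 5.405 d.
pupal: 63 / (22.7 − 8.0) = 63 / 14.7 = 4.286 d.
Sum = 15.663 ≈ 15.7 days.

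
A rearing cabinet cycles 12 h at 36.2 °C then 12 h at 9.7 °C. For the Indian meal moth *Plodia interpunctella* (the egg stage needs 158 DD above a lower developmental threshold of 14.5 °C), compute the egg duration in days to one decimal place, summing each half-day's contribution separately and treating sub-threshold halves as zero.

Day half: max(0, 36.2 − 14.5) × 0.5 = 21.7 × 0.5 = 10.85 DD.
Night half: max(0, 9.7 − 14.5) × 0.5 = 0.0 × 0.5 = 0.00 DD.
Per 24 h: 10.85 DD/day.
Duration = 158 / 10.85 = 14.562 ≈ 14.6 days.

14.6 days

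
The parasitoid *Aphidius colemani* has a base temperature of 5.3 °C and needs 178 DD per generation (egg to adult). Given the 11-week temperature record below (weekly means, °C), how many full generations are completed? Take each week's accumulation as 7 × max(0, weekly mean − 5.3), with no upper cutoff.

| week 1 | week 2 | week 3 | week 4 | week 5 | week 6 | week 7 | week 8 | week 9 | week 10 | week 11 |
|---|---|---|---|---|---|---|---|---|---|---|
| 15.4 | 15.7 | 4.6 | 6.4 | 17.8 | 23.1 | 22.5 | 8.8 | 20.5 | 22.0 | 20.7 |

4 generations

Weekly DD (7 × max(0, T̄ − 5.3)): 70.7, 72.8, 0.0, 7.7, 87.5, 124.6, 120.4, 24.5, 106.4, 116.9, 107.8.
Season total = 839.3 DD.
Complete generations = ⌊839.3 / 178⌋ = 4.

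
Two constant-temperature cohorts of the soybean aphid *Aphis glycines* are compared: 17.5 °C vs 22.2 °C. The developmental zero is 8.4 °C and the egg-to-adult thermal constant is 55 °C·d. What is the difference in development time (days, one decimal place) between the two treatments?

At 17.5 °C: 55 / (17.5 − 8.4) = 55 / 9.1 = 6.044 d.
At 22.2 °C: 55 / (22.2 − 8.4) = 55 / 13.8 = 3.986 d.
Difference = |6.044 − 3.986| = 2.058 ≈ 2.1 days.

2.1 days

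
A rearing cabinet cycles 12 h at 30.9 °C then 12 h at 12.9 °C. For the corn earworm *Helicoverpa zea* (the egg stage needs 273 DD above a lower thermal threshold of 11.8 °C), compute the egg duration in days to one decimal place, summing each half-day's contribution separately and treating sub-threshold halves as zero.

Day half: max(0, 30.9 − 11.8) × 0.5 = 19.1 × 0.5 = 9.55 DD.
Night half: max(0, 12.9 − 11.8) × 0.5 = 1.1 × 0.5 = 0.55 DD.
Per 24 h: 10.10 DD/day.
Duration = 273 / 10.10 = 27.030 ≈ 27.0 days.

27.0 days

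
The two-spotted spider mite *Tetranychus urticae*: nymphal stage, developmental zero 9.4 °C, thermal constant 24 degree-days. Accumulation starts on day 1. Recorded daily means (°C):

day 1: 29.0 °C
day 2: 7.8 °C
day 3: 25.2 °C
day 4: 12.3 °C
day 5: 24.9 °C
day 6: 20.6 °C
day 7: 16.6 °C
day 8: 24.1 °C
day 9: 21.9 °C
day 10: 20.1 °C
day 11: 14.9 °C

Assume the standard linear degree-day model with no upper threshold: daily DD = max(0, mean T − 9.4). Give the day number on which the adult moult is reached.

day 3

Daily DD above 9.4 °C: 19.6, 0.0, 15.8, 2.9, 15.5, 11.2, 7.2, 14.7, 12.5, 10.7, 5.5.
Cumulative: 19.6, 19.6, 35.4, 38.3, 53.8, 65.0, 72.2, 86.9, 99.4, 110.1, 115.6.
The total first reaches 24 DD on day 3.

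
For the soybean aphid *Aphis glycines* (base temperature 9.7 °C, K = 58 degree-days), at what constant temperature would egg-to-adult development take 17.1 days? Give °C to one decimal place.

13.1 °C

Required daily accumulation = 58 / 17.1 = 3.392 DD/day.
T = T_base + 3.392 = 9.7 + 3.392 = 13.092 ≈ 13.1 °C.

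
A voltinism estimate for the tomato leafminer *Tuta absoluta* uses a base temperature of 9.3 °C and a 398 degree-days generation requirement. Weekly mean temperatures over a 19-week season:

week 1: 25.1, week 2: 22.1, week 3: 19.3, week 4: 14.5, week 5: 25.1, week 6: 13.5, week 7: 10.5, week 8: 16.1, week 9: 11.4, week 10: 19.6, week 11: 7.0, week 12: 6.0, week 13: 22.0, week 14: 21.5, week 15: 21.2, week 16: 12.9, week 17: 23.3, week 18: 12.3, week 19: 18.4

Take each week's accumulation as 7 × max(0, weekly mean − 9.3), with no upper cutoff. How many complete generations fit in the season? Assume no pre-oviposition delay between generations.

Weekly DD (7 × max(0, T̄ − 9.3)): 110.6, 89.6, 70.0, 36.4, 110.6, 29.4, 8.4, 47.6, 14.7, 72.1, 0.0, 0.0, 88.9, 85.4, 83.3, 25.2, 98.0, 21.0, 63.7.
Season total = 1054.9 DD.
Complete generations = ⌊1054.9 / 398⌋ = 2.

2 generations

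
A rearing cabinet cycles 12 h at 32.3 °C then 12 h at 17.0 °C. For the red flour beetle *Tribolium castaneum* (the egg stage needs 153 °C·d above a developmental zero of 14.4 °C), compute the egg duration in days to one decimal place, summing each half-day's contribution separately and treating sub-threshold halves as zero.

14.9 days

Day half: max(0, 32.3 − 14.4) × 0.5 = 17.9 × 0.5 = 8.95 DD.
Night half: max(0, 17.0 − 14.4) × 0.5 = 2.6 × 0.5 = 1.30 DD.
Per 24 h: 10.25 DD/day.
Duration = 153 / 10.25 = 14.927 ≈ 14.9 days.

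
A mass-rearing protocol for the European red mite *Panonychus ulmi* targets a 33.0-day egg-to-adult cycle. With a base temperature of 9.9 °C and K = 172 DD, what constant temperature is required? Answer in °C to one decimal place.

Required daily accumulation = 172 / 33.0 = 5.212 DD/day.
T = T_base + 5.212 = 9.9 + 5.212 = 15.112 ≈ 15.1 °C.

15.1 °C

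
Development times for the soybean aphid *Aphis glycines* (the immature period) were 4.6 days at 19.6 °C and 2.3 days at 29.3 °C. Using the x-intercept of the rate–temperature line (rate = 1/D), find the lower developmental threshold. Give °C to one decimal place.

Equal thermal constants: D₁(T₁ − T_b) = D₂(T₂ − T_b).
4.6·(19.6 − T_b) = 2.3·(29.3 − T_b)
T_b = (4.6·19.6 − 2.3·29.3) / (4.6 − 2.3) = 22.77 / 2.3 = 9.900 °C ≈ 9.9 °C.

9.9 °C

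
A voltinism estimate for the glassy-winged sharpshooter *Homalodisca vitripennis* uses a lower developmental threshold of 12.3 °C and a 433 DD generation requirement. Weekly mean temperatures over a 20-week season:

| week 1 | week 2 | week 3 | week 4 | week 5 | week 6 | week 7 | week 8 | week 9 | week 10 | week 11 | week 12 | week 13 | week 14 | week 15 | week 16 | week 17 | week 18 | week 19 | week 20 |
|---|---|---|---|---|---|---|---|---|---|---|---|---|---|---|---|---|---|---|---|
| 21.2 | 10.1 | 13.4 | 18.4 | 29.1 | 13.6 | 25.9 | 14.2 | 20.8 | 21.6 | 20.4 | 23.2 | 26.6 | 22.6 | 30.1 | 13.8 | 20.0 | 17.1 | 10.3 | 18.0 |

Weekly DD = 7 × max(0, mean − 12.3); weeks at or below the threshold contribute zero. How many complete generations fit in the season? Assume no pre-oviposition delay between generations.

Weekly DD (7 × max(0, T̄ − 12.3)): 62.3, 0.0, 7.7, 42.7, 117.6, 9.1, 95.2, 13.3, 59.5, 65.1, 56.7, 76.3, 100.1, 72.1, 124.6, 10.5, 53.9, 33.6, 0.0, 39.9.
Season total = 1040.2 DD.
Complete generations = ⌊1040.2 / 433⌋ = 2.

2 generations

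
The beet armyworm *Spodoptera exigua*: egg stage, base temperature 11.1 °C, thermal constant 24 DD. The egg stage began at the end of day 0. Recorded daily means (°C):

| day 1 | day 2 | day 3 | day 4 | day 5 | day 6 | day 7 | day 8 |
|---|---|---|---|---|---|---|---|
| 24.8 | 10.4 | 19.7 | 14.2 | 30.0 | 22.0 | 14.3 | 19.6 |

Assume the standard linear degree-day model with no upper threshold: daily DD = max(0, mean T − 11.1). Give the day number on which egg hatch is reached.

day 4

Daily DD above 11.1 °C: 13.7, 0.0, 8.6, 3.1, 18.9, 10.9, 3.2, 8.5.
Cumulative: 13.7, 13.7, 22.3, 25.4, 44.3, 55.2, 58.4, 66.9.
The total first reaches 24 DD on day 4.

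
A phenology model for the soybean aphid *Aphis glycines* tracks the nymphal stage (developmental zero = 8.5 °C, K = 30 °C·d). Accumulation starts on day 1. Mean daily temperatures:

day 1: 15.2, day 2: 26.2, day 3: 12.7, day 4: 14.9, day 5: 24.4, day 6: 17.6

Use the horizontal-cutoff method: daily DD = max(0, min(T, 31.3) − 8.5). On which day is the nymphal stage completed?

day 4

Daily DD above 8.5 °C (capped at 22.8): 6.7, 17.7, 4.2, 6.4, 15.9, 9.1.
Cumulative: 6.7, 24.4, 28.6, 35.0, 50.9, 60.0.
The total first reaches 30 DD on day 4.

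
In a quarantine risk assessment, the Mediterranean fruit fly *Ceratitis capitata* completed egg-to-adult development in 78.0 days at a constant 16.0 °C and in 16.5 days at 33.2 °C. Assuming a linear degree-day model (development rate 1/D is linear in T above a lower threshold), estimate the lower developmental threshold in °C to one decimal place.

Linear rate model ⇒ the product D·(T − T_b) is constant across temperatures.
78.0·(16.0 − T_b) = 16.5·(33.2 − T_b)
T_b = (78.0·16.0 − 16.5·33.2) / (78.0 − 16.5) = 700.20 / 61.5 = 11.385 °C ≈ 11.4 °C.

11.4 °C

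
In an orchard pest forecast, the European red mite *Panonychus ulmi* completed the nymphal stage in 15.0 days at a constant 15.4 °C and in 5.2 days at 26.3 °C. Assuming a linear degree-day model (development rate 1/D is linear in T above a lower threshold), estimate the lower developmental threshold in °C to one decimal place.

9.6 °C

Under the model K = D·(T − T_b), so D₁·(T₁ − T_b) = D₂·(T₂ − T_b).
15.0·(15.4 − T_b) = 5.2·(26.3 − T_b)
T_b = (15.0·15.4 − 5.2·26.3) / (15.0 − 5.2) = 94.24 / 9.8 = 9.616 °C ≈ 9.6 °C.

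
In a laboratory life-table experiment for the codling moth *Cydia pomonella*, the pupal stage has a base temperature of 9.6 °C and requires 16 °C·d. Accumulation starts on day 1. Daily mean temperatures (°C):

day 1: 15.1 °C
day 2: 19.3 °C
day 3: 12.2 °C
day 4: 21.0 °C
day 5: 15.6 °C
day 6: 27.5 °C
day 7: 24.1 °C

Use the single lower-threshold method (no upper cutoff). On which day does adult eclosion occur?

Daily DD above 9.6 °C: 5.5, 9.7, 2.6, 11.4, 6.0, 17.9, 14.5.
Cumulative: 5.5, 15.2, 17.8, 29.2, 35.2, 53.1, 67.6.
The total first reaches 16 DD on day 3.

day 3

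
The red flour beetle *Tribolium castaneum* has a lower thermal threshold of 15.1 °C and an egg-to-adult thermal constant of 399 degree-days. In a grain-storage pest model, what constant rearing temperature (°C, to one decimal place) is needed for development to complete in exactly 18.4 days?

36.8 °C

Required daily accumulation = 399 / 18.4 = 21.685 DD/day.
T = T_base + 21.685 = 15.1 + 21.685 = 36.785 ≈ 36.8 °C.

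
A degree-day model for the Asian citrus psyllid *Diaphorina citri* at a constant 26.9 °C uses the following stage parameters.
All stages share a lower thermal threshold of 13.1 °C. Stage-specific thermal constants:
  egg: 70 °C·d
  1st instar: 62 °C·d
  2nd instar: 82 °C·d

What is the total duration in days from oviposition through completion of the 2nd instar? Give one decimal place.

Daily accumulation at 26.9 °C = 26.9 − 13.1 = 13.8 DD/day.
Total K = 70 + 62 + 82 = 214 DD.
Total duration = 214 / 13.8 = 15.507 ≈ 15.5 days.

15.5 days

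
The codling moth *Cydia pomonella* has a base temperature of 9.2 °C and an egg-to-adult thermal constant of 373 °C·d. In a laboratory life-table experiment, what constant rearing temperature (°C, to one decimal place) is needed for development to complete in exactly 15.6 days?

Required daily accumulation = 373 / 15.6 = 23.910 DD/day.
T = T_base + 23.910 = 9.2 + 23.910 = 33.110 ≈ 33.1 °C.

33.1 °C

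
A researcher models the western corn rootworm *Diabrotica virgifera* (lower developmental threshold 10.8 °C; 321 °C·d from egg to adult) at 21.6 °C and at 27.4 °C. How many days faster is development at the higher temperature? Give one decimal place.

At 21.6 °C: 321 / (21.6 − 10.8) = 321 / 10.8 = 29.722 d.
At 27.4 °C: 321 / (27.4 − 10.8) = 321 / 16.6 = 19.337 d.
Difference = |29.722 − 19.337| = 10.385 ≈ 10.4 days.

10.4 days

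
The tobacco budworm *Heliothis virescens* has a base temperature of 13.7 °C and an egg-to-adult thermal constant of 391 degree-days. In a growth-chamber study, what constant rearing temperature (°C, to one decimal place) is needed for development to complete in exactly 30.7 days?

26.4 °C

Required daily accumulation = 391 / 30.7 = 12.736 DD/day.
T = T_base + 12.736 = 13.7 + 12.736 = 26.436 ≈ 26.4 °C.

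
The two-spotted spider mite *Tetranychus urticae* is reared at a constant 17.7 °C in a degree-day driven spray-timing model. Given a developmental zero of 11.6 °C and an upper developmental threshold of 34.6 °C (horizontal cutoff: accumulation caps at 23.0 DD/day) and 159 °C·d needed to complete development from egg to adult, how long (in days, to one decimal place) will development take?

26.1 days

Daily accumulation = 17.7 − 11.6 = 6.1 DD/day.
Duration = 159 / 6.1 = 26.066 ≈ 26.1 days.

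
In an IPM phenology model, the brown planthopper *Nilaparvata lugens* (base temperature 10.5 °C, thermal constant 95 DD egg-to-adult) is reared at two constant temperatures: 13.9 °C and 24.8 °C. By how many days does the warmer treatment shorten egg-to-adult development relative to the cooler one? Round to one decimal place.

At 13.9 °C: 95 / (13.9 − 10.5) = 95 / 3.4 = 27.941 d.
At 24.8 °C: 95 / (24.8 − 10.5) = 95 / 14.3 = 6.643 d.
Difference = |27.941 − 6.643| = 21.298 ≈ 21.3 days.

21.3 days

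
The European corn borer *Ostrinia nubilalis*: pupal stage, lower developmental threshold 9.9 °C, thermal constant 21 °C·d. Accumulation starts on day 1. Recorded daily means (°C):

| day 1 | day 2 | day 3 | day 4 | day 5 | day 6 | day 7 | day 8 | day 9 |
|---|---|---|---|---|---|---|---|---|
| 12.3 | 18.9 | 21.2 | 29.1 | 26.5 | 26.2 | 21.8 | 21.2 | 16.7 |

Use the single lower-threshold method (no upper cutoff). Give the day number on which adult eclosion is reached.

day 3

Daily DD above 9.9 °C: 2.4, 9.0, 11.3, 19.2, 16.6, 16.3, 11.9, 11.3, 6.8.
Cumulative: 2.4, 11.4, 22.7, 41.9, 58.5, 74.8, 86.7, 98.0, 104.8.
The total first reaches 21 DD on day 3.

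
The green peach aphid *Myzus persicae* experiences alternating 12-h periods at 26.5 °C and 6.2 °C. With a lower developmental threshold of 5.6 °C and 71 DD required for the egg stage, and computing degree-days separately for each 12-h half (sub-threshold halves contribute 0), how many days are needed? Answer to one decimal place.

6.6 days

Day half: max(0, 26.5 − 5.6) × 0.5 = 20.9 × 0.5 = 10.45 DD.
Night half: max(0, 6.2 − 5.6) × 0.5 = 0.6 × 0.5 = 0.30 DD.
Per 24 h: 10.75 DD/day.
Duration = 71 / 10.75 = 6.605 ≈ 6.6 days.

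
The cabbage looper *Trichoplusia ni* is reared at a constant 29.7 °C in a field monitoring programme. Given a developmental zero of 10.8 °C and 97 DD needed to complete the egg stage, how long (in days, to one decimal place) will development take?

5.1 days

Daily accumulation = 29.7 − 10.8 = 18.9 DD/day.
Duration = 97 / 18.9 = 5.132 ≈ 5.1 days.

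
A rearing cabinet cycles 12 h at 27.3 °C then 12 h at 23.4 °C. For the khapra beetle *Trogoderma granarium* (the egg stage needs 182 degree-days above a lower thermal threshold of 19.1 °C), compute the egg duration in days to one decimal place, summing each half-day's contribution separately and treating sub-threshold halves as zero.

29.1 days

Day half: max(0, 27.3 − 19.1) × 0.5 = 8.2 × 0.5 = 4.10 DD.
Night half: max(0, 23.4 − 19.1) × 0.5 = 4.3 × 0.5 = 2.15 DD.
Per 24 h: 6.25 DD/day.
Duration = 182 / 6.25 = 29.120 ≈ 29.1 days.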